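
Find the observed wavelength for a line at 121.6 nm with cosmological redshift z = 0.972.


lam_obs = lam_emit * (1 + z) = 121.6 * (1 + 0.972) = 239.7952

239.7952 nm


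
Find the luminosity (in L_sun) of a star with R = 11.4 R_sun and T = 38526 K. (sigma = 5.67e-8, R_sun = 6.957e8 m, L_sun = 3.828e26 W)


R = 11.4 * 6.957e8 m = 7.93098e+09 m. L = 4*pi*R^2*sigma*T^4 = 4*pi*(7.93098e+09)^2 * 5.67e-8 * 38526^4 = 9.873299551e+31 W. L/L_sun = 9.873299551e+31 / 3.828e26 = 257923.1858

257923.1858 L_sun


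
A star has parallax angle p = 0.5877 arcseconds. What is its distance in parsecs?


d = 1/p = 1/0.5877 = 1.7015

1.7015 pc


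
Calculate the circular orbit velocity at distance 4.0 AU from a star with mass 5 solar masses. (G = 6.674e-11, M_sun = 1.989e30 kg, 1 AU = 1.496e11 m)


v = sqrt(GM/r) = sqrt(6.674e-11 * 9.945e+30 / 5.984e+11) = 33304.2534

33304.2534 m/s


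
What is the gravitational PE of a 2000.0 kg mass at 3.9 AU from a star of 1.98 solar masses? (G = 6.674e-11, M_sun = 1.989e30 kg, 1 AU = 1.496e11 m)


M = 1.98 * 1.989e30 kg = 3.93822e+30 kg; r = 3.9 AU * 1.496e11 m/AU = 5.8344e+11 m. U = -GM*m/r = -(6.674e-11 * 3.93822e+30 * 2000.0) / 5.8344e+11 = -9.010e+11

-9.010e+11 J


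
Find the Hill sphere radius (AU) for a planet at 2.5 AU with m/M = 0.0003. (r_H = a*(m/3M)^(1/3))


r_H = a * (m/3M)^(1/3) = 2.5 * (0.0003/3)^(1/3) = 0.116

0.116 AU


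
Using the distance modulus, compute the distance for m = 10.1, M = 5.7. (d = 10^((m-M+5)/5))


d = 10^((m - M + 5)/5) = 10^((10.1 - 5.7 + 5)/5) = 75.8578

75.8578 pc


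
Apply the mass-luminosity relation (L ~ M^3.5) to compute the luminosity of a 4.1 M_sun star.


L/L_sun = (M/M_sun)^3.5 = 4.1^3.5 = 139.5544

139.5544 L_sun


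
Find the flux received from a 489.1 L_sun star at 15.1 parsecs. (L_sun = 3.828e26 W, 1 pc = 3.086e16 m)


F = L / (4*pi*d^2) = 1.872e+29 / (4*pi*(4.660e+17)^2) = 6.861e-08

6.861e-08 W/m^2


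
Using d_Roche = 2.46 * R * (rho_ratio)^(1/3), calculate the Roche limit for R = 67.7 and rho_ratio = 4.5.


d_Roche = 2.46 * 67.7 * 4.5^(1/3) = 274.9548

274.9548


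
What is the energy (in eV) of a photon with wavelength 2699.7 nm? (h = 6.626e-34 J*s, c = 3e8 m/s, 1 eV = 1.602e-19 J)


E = hc/lambda = 6.626e-34 * 3e8 / 2.700e-06 = 7.363e-20 J = 0.4596 eV

0.4596 eV


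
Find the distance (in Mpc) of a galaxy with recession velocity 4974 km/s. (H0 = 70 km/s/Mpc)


d = v / H0 = 4974 / 70 = 71.0571

71.0571 Mpc


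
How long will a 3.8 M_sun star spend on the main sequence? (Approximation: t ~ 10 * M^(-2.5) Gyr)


t = 10 * M^(-2.5) = 10 * 3.8^(-2.5) = 0.3553

0.3553 Gyr


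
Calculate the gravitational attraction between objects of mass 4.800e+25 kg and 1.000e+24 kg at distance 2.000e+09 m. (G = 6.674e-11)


F = G*m1*m2/r^2 = 6.674e-11 * 4.800e+25 * 1.000e+24 / (2.000e+09)^2 = 6.674e-11 * 4.800e+49 / 4.000e+18 = 8.009e+20

8.009e+20 N


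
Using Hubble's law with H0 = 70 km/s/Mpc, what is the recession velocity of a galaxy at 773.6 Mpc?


v = H0 * d = 70 * 773.6 = 54152.0

54152.0 km/s


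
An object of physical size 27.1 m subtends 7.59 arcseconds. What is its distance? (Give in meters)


D = size / theta_rad, theta_rad = 7.59 * pi/(180*3600) = 3.680e-05, D = 736465.909

736465.909 m


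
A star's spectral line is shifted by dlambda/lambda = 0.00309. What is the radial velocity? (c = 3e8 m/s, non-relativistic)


v = (dlambda/lambda) * c = 0.00309 * 3e8 = 927000.0

927000.0 m/s


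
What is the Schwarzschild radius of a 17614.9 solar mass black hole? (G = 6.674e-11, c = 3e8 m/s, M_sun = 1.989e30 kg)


M = 17614.9 * 1.989e30 kg = 3.50360361e+34 kg. rs = 2GM/c^2 = 2 * 6.674e-11 * 3.50360361e+34 / (3e8)^2 = 5.196e+07

5.196e+07 m


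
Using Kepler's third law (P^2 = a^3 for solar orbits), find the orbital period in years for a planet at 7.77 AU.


P = a^(3/2) = 7.77^1.5 = 21.6587

21.6587 years


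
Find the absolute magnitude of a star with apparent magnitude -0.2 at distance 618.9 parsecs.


M = m - 5*log10(d) + 5 = -0.2 - 5*log10(618.9) + 5 = -9.1581

-9.1581


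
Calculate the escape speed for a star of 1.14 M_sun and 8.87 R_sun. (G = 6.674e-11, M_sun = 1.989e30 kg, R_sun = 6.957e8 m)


M = 1.14 * 1.989e30 kg = 2.26746e+30 kg; R = 8.87 * 6.957e8 m = 6.170859e+09 m. v_esc = sqrt(2GM/R) = sqrt(2 * 6.674e-11 * 2.26746e+30 / 6.170859e+09) = 221465.002

221465.002 m/s


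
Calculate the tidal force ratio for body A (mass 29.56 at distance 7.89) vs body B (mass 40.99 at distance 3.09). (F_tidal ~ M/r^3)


Ratio = (M1/r1^3) / (M2/r2^3) = (29.56/7.89^3) / (40.99/3.09^3) = 0.0433

0.0433


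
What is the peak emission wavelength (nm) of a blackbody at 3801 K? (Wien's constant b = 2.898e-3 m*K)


lam_max = b / T = 2.898e-3 / 3801 = 7.624e-07 m = 762.4309 nm

762.4309 nm


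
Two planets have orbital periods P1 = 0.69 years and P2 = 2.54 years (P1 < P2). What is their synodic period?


1/P_syn = |1/P1 - 1/P2| = |1/0.69 - 1/2.54| => P_syn = 0.9474

0.9474 years


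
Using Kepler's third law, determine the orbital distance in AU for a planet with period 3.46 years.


a = P^(2/3) = 3.46^(2/3) = 2.2876

2.2876 AU


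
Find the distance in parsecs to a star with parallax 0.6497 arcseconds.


d = 1/p = 1/0.6497 = 1.5392

1.5392 pc


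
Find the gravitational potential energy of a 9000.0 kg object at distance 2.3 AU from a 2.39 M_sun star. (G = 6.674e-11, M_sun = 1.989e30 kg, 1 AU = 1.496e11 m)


M = 2.39 * 1.989e30 kg = 4.75371e+30 kg; r = 2.3 AU * 1.496e11 m/AU = 3.4408e+11 m. U = -GM*m/r = -(6.674e-11 * 4.75371e+30 * 9000.0) / 3.4408e+11 = -8.299e+12

-8.299e+12 J


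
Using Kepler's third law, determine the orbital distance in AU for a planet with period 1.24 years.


a = P^(2/3) = 1.24^(2/3) = 1.1542

1.1542 AU


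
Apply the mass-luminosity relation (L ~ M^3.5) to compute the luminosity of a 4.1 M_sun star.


L/L_sun = (M/M_sun)^3.5 = 4.1^3.5 = 139.5544

139.5544 L_sun


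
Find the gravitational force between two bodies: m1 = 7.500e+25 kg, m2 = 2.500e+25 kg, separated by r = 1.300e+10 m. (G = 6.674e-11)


F = G*m1*m2/r^2 = 6.674e-11 * 7.500e+25 * 2.500e+25 / (1.300e+10)^2 = 6.674e-11 * 1.875e+51 / 1.690e+20 = 7.405e+20

7.405e+20 N


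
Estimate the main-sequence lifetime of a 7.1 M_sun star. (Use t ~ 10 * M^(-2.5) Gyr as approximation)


t = 10 * M^(-2.5) = 10 * 7.1^(-2.5) = 0.0744

0.0744 Gyr


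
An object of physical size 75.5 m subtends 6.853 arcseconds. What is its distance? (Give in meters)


D = size / theta_rad, theta_rad = 6.853 * pi/(180*3600) = 3.322e-05, D = 2.272e+06

2.272e+06 m


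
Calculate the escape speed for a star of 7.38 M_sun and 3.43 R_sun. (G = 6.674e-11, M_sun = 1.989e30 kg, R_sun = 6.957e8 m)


M = 7.38 * 1.989e30 kg = 1.467882e+31 kg; R = 3.43 * 6.957e8 m = 2.386251e+09 m. v_esc = sqrt(2GM/R) = sqrt(2 * 6.674e-11 * 1.467882e+31 / 2.386251e+09) = 906140.6421

906140.6421 m/s


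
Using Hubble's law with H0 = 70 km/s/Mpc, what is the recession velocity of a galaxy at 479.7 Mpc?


v = H0 * d = 70 * 479.7 = 33579.0

33579.0 km/s


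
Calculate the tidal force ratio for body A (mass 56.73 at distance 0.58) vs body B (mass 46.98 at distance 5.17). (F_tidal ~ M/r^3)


Ratio = (M1/r1^3) / (M2/r2^3) = (56.73/0.58^3) / (46.98/5.17^3) = 855.2388

855.2388


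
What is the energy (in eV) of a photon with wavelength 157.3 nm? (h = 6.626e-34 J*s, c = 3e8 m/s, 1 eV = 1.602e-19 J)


E = hc/lambda = 6.626e-34 * 3e8 / 1.573e-07 = 1.264e-18 J = 7.8883 eV

7.8883 eV


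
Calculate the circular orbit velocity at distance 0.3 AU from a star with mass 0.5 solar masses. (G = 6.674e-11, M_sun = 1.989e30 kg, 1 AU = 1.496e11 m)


v = sqrt(GM/r) = sqrt(6.674e-11 * 9.945e+29 / 4.488e+10) = 38456.4393

38456.4393 m/s


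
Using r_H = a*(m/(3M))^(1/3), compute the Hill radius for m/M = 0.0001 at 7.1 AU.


r_H = a * (m/3M)^(1/3) = 7.1 * (0.0001/3)^(1/3) = 0.2285

0.2285 AU


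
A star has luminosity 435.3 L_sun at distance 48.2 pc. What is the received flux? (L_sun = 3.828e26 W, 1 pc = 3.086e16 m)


F = L / (4*pi*d^2) = 1.666e+29 / (4*pi*(1.487e+18)^2) = 5.993e-09

5.993e-09 W/m^2


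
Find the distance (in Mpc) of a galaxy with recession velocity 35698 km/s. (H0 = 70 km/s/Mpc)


d = v / H0 = 35698 / 70 = 509.9714

509.9714 Mpc


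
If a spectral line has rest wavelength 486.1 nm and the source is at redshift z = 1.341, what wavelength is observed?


lam_obs = lam_emit * (1 + z) = 486.1 * (1 + 1.341) = 1137.9601

1137.9601 nm


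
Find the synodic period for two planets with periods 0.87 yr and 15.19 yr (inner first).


1/P_syn = |1/P1 - 1/P2| = |1/0.87 - 1/15.19| => P_syn = 0.9229

0.9229 years


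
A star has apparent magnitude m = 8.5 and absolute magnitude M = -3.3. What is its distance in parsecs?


d = 10^((m - M + 5)/5) = 10^((8.5 - -3.3 + 5)/5) = 2290.8677

2290.8677 pc


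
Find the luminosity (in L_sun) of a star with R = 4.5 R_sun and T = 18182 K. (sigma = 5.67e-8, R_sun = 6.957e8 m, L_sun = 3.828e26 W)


R = 4.5 * 6.957e8 m = 3.13065e+09 m. L = 4*pi*R^2*sigma*T^4 = 4*pi*(3.13065e+09)^2 * 5.67e-8 * 18182^4 = 7.631827945e+29 W. L/L_sun = 7.631827945e+29 / 3.828e26 = 1993.6855

1993.6855 L_sun


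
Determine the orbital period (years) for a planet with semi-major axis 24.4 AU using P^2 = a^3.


P = a^(3/2) = 24.4^1.5 = 120.5271

120.5271 years


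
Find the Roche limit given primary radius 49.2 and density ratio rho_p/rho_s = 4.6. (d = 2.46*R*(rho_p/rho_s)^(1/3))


d_Roche = 2.46 * 49.2 * 4.6^(1/3) = 201.2887

201.2887


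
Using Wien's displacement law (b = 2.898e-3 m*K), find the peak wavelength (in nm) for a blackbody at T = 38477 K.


lam_max = b / T = 2.898e-3 / 38477 = 7.532e-08 m = 75.3177 nm

75.3177 nm


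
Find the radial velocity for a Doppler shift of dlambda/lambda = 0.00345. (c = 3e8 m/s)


v = (dlambda/lambda) * c = 0.00345 * 3e8 = 1.035e+06

1.035e+06 m/s


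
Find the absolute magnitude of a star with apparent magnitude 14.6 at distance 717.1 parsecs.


M = m - 5*log10(d) + 5 = 14.6 - 5*log10(717.1) + 5 = 5.3221

5.3221


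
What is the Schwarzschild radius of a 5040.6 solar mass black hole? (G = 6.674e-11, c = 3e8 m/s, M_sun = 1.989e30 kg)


M = 5040.6 * 1.989e30 kg = 1.00257534e+34 kg. rs = 2GM/c^2 = 2 * 6.674e-11 * 1.00257534e+34 / (3e8)^2 = 1.487e+07

1.487e+07 m


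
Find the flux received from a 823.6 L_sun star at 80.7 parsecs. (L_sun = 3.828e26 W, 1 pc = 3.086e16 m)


F = L / (4*pi*d^2) = 3.153e+29 / (4*pi*(2.490e+18)^2) = 4.045e-09

4.045e-09 W/m^2


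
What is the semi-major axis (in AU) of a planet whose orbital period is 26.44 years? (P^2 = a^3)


a = P^(2/3) = 26.44^(2/3) = 8.8751

8.8751 AU


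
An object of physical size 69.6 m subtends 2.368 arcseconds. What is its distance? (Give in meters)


D = size / theta_rad, theta_rad = 2.368 * pi/(180*3600) = 1.148e-05, D = 6.063e+06

6.063e+06 m


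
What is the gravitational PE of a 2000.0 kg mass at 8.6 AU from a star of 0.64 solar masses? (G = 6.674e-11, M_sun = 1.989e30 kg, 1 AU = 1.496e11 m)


M = 0.64 * 1.989e30 kg = 1.27296e+30 kg; r = 8.6 AU * 1.496e11 m/AU = 1.28656e+12 m. U = -GM*m/r = -(6.674e-11 * 1.27296e+30 * 2000.0) / 1.28656e+12 = -1.321e+11

-1.321e+11 J


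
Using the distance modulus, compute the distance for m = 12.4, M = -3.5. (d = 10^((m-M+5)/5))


d = 10^((m - M + 5)/5) = 10^((12.4 - -3.5 + 5)/5) = 15135.6125

15135.6125 pc


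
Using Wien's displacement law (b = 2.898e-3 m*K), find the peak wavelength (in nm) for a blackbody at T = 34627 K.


lam_max = b / T = 2.898e-3 / 34627 = 8.369e-08 m = 83.6919 nm

83.6919 nm


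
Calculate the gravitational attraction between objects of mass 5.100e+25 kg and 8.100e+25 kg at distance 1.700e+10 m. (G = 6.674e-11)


F = G*m1*m2/r^2 = 6.674e-11 * 5.100e+25 * 8.100e+25 / (1.700e+10)^2 = 6.674e-11 * 4.131e+51 / 2.890e+20 = 9.540e+20

9.540e+20 N


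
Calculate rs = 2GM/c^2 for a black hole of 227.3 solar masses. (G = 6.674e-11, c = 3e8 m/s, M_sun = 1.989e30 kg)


M = 227.3 * 1.989e30 kg = 4.520997e+32 kg. rs = 2GM/c^2 = 2 * 6.674e-11 * 4.520997e+32 / (3e8)^2 = 670514.0884

670514.0884 m


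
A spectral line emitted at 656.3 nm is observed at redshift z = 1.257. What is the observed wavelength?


lam_obs = lam_emit * (1 + z) = 656.3 * (1 + 1.257) = 1481.2691

1481.2691 nm


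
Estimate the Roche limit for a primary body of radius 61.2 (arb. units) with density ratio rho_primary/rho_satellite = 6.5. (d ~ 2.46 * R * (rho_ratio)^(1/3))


d_Roche = 2.46 * 61.2 * 6.5^(1/3) = 280.9685

280.9685


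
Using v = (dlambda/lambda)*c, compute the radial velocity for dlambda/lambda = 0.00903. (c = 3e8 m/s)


v = (dlambda/lambda) * c = 0.00903 * 3e8 = 2.709e+06

2.709e+06 m/s


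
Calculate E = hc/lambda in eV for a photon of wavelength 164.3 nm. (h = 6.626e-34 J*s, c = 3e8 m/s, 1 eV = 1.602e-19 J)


E = hc/lambda = 6.626e-34 * 3e8 / 1.643e-07 = 1.210e-18 J = 7.5522 eV

7.5522 eV


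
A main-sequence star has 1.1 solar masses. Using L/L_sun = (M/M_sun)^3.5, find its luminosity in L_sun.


L/L_sun = (M/M_sun)^3.5 = 1.1^3.5 = 1.396

1.396 L_sun


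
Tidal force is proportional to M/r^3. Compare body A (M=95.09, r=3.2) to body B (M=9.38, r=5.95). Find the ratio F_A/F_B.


Ratio = (M1/r1^3) / (M2/r2^3) = (95.09/3.2^3) / (9.38/5.95^3) = 65.1678

65.1678


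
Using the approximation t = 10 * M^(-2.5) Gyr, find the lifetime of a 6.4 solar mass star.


t = 10 * M^(-2.5) = 10 * 6.4^(-2.5) = 0.0965

0.0965 Gyr


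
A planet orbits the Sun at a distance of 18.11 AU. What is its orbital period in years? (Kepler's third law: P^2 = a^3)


P = a^(3/2) = 18.11^1.5 = 77.0686

77.0686 years


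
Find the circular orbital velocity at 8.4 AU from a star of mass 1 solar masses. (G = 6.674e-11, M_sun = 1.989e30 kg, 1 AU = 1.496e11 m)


v = sqrt(GM/r) = sqrt(6.674e-11 * 1.989e+30 / 1.257e+12) = 10277.9157

10277.9157 m/s


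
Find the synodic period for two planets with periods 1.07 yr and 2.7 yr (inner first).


1/P_syn = |1/P1 - 1/P2| = |1/1.07 - 1/2.7| => P_syn = 1.7724

1.7724 years


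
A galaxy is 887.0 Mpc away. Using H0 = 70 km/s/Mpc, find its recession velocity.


v = H0 * d = 70 * 887.0 = 62090.0

62090.0 km/s


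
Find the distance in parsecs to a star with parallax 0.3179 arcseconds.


d = 1/p = 1/0.3179 = 3.1456

3.1456 pc


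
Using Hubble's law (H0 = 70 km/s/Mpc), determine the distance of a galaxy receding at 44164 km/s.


d = v / H0 = 44164 / 70 = 630.9143

630.9143 Mpc


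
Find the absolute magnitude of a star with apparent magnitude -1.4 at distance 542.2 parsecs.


M = m - 5*log10(d) + 5 = -1.4 - 5*log10(542.2) + 5 = -10.0708

-10.0708


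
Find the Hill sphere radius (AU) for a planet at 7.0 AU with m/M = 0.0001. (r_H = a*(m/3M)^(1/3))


r_H = a * (m/3M)^(1/3) = 7.0 * (0.0001/3)^(1/3) = 0.2253

0.2253 AU


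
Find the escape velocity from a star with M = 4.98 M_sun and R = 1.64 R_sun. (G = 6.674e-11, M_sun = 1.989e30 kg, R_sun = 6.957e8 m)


M = 4.98 * 1.989e30 kg = 9.90522e+30 kg; R = 1.64 * 6.957e8 m = 1.140948e+09 m. v_esc = sqrt(2GM/R) = sqrt(2 * 6.674e-11 * 9.90522e+30 / 1.140948e+09) = 1.076e+06

1.076e+06 m/s


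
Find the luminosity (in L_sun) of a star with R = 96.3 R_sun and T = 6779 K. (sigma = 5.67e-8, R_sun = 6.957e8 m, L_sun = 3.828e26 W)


R = 96.3 * 6.957e8 m = 6.699591e+10 m. L = 4*pi*R^2*sigma*T^4 = 4*pi*(6.699591e+10)^2 * 5.67e-8 * 6779^4 = 6.753859776e+30 W. L/L_sun = 6.753859776e+30 / 3.828e26 = 17643.3118

17643.3118 L_sun


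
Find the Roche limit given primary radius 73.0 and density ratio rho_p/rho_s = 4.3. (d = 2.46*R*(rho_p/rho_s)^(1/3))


d_Roche = 2.46 * 73.0 * 4.3^(1/3) = 292.021

292.021


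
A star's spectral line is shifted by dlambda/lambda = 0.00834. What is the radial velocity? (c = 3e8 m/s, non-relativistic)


v = (dlambda/lambda) * c = 0.00834 * 3e8 = 2.502e+06

2.502e+06 m/s


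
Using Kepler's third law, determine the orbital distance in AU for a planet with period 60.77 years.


a = P^(2/3) = 60.77^(2/3) = 15.457

15.457 AU


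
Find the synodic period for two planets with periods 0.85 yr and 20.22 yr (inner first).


1/P_syn = |1/P1 - 1/P2| = |1/0.85 - 1/20.22| => P_syn = 0.8873

0.8873 years


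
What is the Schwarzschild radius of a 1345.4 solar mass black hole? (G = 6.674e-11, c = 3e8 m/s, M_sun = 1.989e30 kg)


M = 1345.4 * 1.989e30 kg = 2.6760006e+33 kg. rs = 2GM/c^2 = 2 * 6.674e-11 * 2.6760006e+33 / (3e8)^2 = 3.969e+06

3.969e+06 m


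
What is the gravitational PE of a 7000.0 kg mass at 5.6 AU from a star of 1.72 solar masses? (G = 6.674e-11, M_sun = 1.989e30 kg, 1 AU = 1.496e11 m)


M = 1.72 * 1.989e30 kg = 3.42108e+30 kg; r = 5.6 AU * 1.496e11 m/AU = 8.3776e+11 m. U = -GM*m/r = -(6.674e-11 * 3.42108e+30 * 7000.0) / 8.3776e+11 = -1.908e+12

-1.908e+12 J


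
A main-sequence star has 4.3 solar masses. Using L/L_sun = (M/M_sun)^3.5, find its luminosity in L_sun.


L/L_sun = (M/M_sun)^3.5 = 4.3^3.5 = 164.8692

164.8692 L_sun


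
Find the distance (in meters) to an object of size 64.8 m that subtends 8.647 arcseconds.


D = size / theta_rad, theta_rad = 8.647 * pi/(180*3600) = 4.192e-05, D = 1.546e+06

1.546e+06 m


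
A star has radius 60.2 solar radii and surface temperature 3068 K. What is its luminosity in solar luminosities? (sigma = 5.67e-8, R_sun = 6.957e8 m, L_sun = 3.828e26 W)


R = 60.2 * 6.957e8 m = 4.188114e+10 m. L = 4*pi*R^2*sigma*T^4 = 4*pi*(4.188114e+10)^2 * 5.67e-8 * 3068^4 = 1.10726439e+29 W. L/L_sun = 1.10726439e+29 / 3.828e26 = 289.254

289.254 L_sun


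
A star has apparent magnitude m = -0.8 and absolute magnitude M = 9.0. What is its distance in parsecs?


d = 10^((m - M + 5)/5) = 10^((-0.8 - 9.0 + 5)/5) = 0.1096

0.1096 pc


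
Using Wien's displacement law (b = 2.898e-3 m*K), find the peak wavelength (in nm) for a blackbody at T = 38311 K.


lam_max = b / T = 2.898e-3 / 38311 = 7.564e-08 m = 75.6441 nm

75.6441 nm


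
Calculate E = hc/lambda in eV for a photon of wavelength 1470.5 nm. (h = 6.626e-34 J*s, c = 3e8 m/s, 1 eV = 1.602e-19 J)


E = hc/lambda = 6.626e-34 * 3e8 / 1.471e-06 = 1.352e-19 J = 0.8438 eV

0.8438 eV


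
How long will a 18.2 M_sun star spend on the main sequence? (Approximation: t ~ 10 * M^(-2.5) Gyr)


t = 10 * M^(-2.5) = 10 * 18.2^(-2.5) = 0.0071

0.0071 Gyr


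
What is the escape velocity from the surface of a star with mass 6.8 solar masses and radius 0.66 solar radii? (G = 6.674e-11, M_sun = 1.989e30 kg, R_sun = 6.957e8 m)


M = 6.8 * 1.989e30 kg = 1.35252e+31 kg; R = 0.66 * 6.957e8 m = 4.59162e+08 m. v_esc = sqrt(2GM/R) = sqrt(2 * 6.674e-11 * 1.35252e+31 / 4.59162e+08) = 1.983e+06

1.983e+06 m/s


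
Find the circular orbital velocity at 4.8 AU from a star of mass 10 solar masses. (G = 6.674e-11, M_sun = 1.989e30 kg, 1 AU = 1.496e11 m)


v = sqrt(GM/r) = sqrt(6.674e-11 * 1.989e+31 / 7.181e+11) = 42995.6063

42995.6063 m/s


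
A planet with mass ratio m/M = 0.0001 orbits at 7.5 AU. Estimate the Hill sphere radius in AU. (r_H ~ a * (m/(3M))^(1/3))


r_H = a * (m/3M)^(1/3) = 7.5 * (0.0001/3)^(1/3) = 0.2414

0.2414 AU


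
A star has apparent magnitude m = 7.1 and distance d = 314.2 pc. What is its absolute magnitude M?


M = m - 5*log10(d) + 5 = 7.1 - 5*log10(314.2) + 5 = -0.386

-0.386


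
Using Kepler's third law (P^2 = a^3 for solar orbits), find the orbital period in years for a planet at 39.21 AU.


P = a^(3/2) = 39.21^1.5 = 245.5247

245.5247 years


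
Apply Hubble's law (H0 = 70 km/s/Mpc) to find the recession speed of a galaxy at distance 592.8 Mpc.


v = H0 * d = 70 * 592.8 = 41496.0

41496.0 km/s


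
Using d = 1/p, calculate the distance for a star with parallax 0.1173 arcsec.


d = 1/p = 1/0.1173 = 8.5251

8.5251 pc


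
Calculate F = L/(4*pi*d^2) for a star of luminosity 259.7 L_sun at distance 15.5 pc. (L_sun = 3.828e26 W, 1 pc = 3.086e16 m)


F = L / (4*pi*d^2) = 9.941e+28 / (4*pi*(4.783e+17)^2) = 3.458e-08

3.458e-08 W/m^2


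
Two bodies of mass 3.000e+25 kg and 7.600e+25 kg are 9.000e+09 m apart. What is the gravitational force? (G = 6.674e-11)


F = G*m1*m2/r^2 = 6.674e-11 * 3.000e+25 * 7.600e+25 / (9.000e+09)^2 = 6.674e-11 * 2.280e+51 / 8.100e+19 = 1.879e+21

1.879e+21 N


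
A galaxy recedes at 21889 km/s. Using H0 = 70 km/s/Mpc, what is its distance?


d = v / H0 = 21889 / 70 = 312.7

312.7 Mpc


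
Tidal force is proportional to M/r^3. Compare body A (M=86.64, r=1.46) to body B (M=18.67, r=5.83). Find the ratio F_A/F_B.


Ratio = (M1/r1^3) / (M2/r2^3) = (86.64/1.46^3) / (18.67/5.83^3) = 295.4753

295.4753


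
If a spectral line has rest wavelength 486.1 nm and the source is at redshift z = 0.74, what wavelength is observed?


lam_obs = lam_emit * (1 + z) = 486.1 * (1 + 0.74) = 845.814

845.814 nm


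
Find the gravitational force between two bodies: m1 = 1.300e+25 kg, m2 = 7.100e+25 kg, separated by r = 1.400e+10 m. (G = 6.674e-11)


F = G*m1*m2/r^2 = 6.674e-11 * 1.300e+25 * 7.100e+25 / (1.400e+10)^2 = 6.674e-11 * 9.230e+50 / 1.960e+20 = 3.143e+20

3.143e+20 N


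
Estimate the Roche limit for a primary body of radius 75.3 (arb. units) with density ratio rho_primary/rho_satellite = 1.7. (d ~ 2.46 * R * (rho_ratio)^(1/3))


d_Roche = 2.46 * 75.3 * 1.7^(1/3) = 221.0784

221.0784


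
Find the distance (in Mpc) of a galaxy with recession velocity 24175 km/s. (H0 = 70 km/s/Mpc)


d = v / H0 = 24175 / 70 = 345.3571

345.3571 Mpc


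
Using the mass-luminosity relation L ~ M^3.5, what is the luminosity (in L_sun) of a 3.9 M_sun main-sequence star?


L/L_sun = (M/M_sun)^3.5 = 3.9^3.5 = 117.1456

117.1456 L_sun


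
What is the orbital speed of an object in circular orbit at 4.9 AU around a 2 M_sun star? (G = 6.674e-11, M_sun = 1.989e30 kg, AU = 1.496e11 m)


v = sqrt(GM/r) = sqrt(6.674e-11 * 3.978e+30 / 7.330e+11) = 19031.002

19031.002 m/s


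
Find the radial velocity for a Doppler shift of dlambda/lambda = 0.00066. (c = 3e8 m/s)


v = (dlambda/lambda) * c = 0.00066 * 3e8 = 198000.0

198000.0 m/s


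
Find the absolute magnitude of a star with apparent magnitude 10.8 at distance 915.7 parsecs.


M = m - 5*log10(d) + 5 = 10.8 - 5*log10(915.7) + 5 = 0.9912

0.9912


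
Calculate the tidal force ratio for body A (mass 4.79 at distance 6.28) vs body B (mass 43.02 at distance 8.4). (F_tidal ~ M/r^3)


Ratio = (M1/r1^3) / (M2/r2^3) = (4.79/6.28^3) / (43.02/8.4^3) = 0.2665

0.2665


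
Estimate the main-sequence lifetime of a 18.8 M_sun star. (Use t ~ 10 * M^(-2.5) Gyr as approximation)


t = 10 * M^(-2.5) = 10 * 18.8^(-2.5) = 0.0065

0.0065 Gyr


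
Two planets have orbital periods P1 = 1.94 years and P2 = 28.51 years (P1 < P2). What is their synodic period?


1/P_syn = |1/P1 - 1/P2| = |1/1.94 - 1/28.51| => P_syn = 2.0816

2.0816 years


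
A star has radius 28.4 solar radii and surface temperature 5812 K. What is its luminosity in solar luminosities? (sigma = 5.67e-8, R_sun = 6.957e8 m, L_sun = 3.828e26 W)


R = 28.4 * 6.957e8 m = 1.975788e+10 m. L = 4*pi*R^2*sigma*T^4 = 4*pi*(1.975788e+10)^2 * 5.67e-8 * 5812^4 = 3.17377425e+29 W. L/L_sun = 3.17377425e+29 / 3.828e26 = 829.0946

829.0946 L_sun


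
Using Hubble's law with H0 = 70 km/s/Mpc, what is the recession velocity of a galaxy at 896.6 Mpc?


v = H0 * d = 70 * 896.6 = 62762.0

62762.0 km/s


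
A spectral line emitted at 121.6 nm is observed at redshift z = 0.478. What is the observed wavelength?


lam_obs = lam_emit * (1 + z) = 121.6 * (1 + 0.478) = 179.7248

179.7248 nm


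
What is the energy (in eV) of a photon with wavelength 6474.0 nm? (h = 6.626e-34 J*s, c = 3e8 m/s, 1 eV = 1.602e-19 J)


E = hc/lambda = 6.626e-34 * 3e8 / 6.474e-06 = 3.070e-20 J = 0.1917 eV

0.1917 eV


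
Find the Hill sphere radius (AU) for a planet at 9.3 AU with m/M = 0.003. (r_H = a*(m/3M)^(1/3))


r_H = a * (m/3M)^(1/3) = 9.3 * (0.003/3)^(1/3) = 0.93

0.93 AU


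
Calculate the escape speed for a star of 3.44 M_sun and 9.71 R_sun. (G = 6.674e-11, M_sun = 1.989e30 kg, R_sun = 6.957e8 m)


M = 3.44 * 1.989e30 kg = 6.84216e+30 kg; R = 9.71 * 6.957e8 m = 6.755247e+09 m. v_esc = sqrt(2GM/R) = sqrt(2 * 6.674e-11 * 6.84216e+30 / 6.755247e+09) = 367691.9275

367691.9275 m/s


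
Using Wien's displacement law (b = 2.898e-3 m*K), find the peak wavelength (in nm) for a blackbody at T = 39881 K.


lam_max = b / T = 2.898e-3 / 39881 = 7.267e-08 m = 72.6662 nm

72.6662 nm


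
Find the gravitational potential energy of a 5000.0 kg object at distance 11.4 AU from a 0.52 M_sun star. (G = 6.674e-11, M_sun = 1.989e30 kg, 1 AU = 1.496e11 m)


M = 0.52 * 1.989e30 kg = 1.03428e+30 kg; r = 11.4 AU * 1.496e11 m/AU = 1.70544e+12 m. U = -GM*m/r = -(6.674e-11 * 1.03428e+30 * 5000.0) / 1.70544e+12 = -2.024e+11

-2.024e+11 J


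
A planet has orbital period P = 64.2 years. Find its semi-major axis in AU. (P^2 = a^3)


a = P^(2/3) = 64.2^(2/3) = 16.0333

16.0333 AU


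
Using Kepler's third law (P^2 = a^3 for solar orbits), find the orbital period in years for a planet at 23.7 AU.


P = a^(3/2) = 23.7^1.5 = 115.3779

115.3779 years


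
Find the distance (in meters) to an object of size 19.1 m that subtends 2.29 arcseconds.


D = size / theta_rad, theta_rad = 2.29 * pi/(180*3600) = 1.110e-05, D = 1.720e+06

1.720e+06 m


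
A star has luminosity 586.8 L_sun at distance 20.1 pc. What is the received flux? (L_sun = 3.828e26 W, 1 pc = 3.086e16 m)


F = L / (4*pi*d^2) = 2.246e+29 / (4*pi*(6.203e+17)^2) = 4.646e-08

4.646e-08 W/m^2


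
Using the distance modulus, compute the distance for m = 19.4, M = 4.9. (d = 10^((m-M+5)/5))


d = 10^((m - M + 5)/5) = 10^((19.4 - 4.9 + 5)/5) = 7943.2823

7943.2823 pc


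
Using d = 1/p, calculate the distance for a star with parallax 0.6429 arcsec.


d = 1/p = 1/0.6429 = 1.5555

1.5555 pc


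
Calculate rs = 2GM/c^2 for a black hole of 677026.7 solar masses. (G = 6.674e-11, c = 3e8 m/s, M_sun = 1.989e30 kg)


M = 677026.7 * 1.989e30 kg = 1.346606106e+36 kg. rs = 2GM/c^2 = 2 * 6.674e-11 * 1.346606106e+36 / (3e8)^2 = 1.997e+09

1.997e+09 m


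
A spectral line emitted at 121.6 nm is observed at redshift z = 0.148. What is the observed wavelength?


lam_obs = lam_emit * (1 + z) = 121.6 * (1 + 0.148) = 139.5968

139.5968 nm


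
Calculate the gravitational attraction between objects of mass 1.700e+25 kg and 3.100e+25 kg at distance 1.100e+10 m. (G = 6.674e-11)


F = G*m1*m2/r^2 = 6.674e-11 * 1.700e+25 * 3.100e+25 / (1.100e+10)^2 = 6.674e-11 * 5.270e+50 / 1.210e+20 = 2.907e+20

2.907e+20 N


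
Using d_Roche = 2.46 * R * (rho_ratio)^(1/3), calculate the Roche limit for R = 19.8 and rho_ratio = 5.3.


d_Roche = 2.46 * 19.8 * 5.3^(1/3) = 84.9231

84.9231


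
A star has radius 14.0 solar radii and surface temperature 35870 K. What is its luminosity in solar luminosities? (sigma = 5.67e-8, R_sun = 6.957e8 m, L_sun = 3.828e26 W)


R = 14.0 * 6.957e8 m = 9.7398e+09 m. L = 4*pi*R^2*sigma*T^4 = 4*pi*(9.7398e+09)^2 * 5.67e-8 * 35870^4 = 1.118970166e+32 W. L/L_sun = 1.118970166e+32 / 3.828e26 = 292311.9557

292311.9557 L_sun


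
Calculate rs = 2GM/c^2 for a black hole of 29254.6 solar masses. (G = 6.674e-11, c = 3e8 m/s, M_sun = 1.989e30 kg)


M = 29254.6 * 1.989e30 kg = 5.81873994e+34 kg. rs = 2GM/c^2 = 2 * 6.674e-11 * 5.81873994e+34 / (3e8)^2 = 8.630e+07

8.630e+07 m


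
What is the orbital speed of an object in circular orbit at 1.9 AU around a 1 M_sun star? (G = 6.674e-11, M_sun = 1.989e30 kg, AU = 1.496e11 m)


v = sqrt(GM/r) = sqrt(6.674e-11 * 1.989e+30 / 2.842e+11) = 21610.6533

21610.6533 m/s


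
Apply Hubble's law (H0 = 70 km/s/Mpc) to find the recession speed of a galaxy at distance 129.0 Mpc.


v = H0 * d = 70 * 129.0 = 9030.0

9030.0 km/s


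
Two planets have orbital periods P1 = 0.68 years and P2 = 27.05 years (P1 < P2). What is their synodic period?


1/P_syn = |1/P1 - 1/P2| = |1/0.68 - 1/27.05| => P_syn = 0.6975

0.6975 years


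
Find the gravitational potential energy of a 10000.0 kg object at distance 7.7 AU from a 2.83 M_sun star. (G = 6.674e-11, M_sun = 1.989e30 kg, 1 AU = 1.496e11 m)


M = 2.83 * 1.989e30 kg = 5.62887e+30 kg; r = 7.7 AU * 1.496e11 m/AU = 1.15192e+12 m. U = -GM*m/r = -(6.674e-11 * 5.62887e+30 * 10000.0) / 1.15192e+12 = -3.261e+12

-3.261e+12 J


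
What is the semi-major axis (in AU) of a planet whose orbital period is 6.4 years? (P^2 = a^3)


a = P^(2/3) = 6.4^(2/3) = 3.4471

3.4471 AU


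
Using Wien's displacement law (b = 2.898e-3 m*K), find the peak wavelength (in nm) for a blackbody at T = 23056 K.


lam_max = b / T = 2.898e-3 / 23056 = 1.257e-07 m = 125.694 nm

125.694 nm


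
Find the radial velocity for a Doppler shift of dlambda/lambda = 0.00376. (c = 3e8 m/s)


v = (dlambda/lambda) * c = 0.00376 * 3e8 = 1.128e+06

1.128e+06 m/s


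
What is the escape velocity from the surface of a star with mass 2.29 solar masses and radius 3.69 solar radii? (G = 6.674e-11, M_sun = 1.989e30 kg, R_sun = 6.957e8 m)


M = 2.29 * 1.989e30 kg = 4.55481e+30 kg; R = 3.69 * 6.957e8 m = 2.567133e+09 m. v_esc = sqrt(2GM/R) = sqrt(2 * 6.674e-11 * 4.55481e+30 / 2.567133e+09) = 486652.5989

486652.5989 m/s


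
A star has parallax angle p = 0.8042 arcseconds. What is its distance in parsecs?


d = 1/p = 1/0.8042 = 1.2435

1.2435 pc


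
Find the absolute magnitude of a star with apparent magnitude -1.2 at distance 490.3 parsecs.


M = m - 5*log10(d) + 5 = -1.2 - 5*log10(490.3) + 5 = -9.6523

-9.6523


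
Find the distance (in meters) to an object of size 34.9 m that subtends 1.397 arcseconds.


D = size / theta_rad, theta_rad = 1.397 * pi/(180*3600) = 6.773e-06, D = 5.153e+06

5.153e+06 m


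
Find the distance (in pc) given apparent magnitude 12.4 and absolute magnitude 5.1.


d = 10^((m - M + 5)/5) = 10^((12.4 - 5.1 + 5)/5) = 288.4032

288.4032 pc


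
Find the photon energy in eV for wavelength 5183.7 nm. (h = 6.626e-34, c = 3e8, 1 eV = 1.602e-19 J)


E = hc/lambda = 6.626e-34 * 3e8 / 5.184e-06 = 3.835e-20 J = 0.2394 eV

0.2394 eV


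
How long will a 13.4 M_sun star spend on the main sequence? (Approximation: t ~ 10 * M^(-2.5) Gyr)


t = 10 * M^(-2.5) = 10 * 13.4^(-2.5) = 0.0152

0.0152 Gyr


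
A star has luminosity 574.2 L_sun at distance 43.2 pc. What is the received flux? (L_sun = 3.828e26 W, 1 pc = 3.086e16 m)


F = L / (4*pi*d^2) = 2.198e+29 / (4*pi*(1.333e+18)^2) = 9.842e-09

9.842e-09 W/m^2


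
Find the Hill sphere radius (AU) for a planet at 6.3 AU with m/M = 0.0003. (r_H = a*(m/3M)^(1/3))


r_H = a * (m/3M)^(1/3) = 6.3 * (0.0003/3)^(1/3) = 0.2924

0.2924 AU


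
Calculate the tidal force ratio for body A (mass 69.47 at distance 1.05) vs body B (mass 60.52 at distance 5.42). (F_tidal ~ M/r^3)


Ratio = (M1/r1^3) / (M2/r2^3) = (69.47/1.05^3) / (60.52/5.42^3) = 157.8804

157.8804


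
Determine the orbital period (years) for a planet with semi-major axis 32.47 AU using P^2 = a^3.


P = a^(3/2) = 32.47^1.5 = 185.022

185.022 years


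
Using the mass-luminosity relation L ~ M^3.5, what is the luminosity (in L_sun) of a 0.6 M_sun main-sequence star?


L/L_sun = (M/M_sun)^3.5 = 0.6^3.5 = 0.1673

0.1673 L_sun


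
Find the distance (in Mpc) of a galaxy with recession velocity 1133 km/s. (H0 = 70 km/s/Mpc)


d = v / H0 = 1133 / 70 = 16.1857

16.1857 Mpc


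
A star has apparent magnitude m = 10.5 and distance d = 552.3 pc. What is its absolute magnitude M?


M = m - 5*log10(d) + 5 = 10.5 - 5*log10(552.3) + 5 = 1.7891

1.7891


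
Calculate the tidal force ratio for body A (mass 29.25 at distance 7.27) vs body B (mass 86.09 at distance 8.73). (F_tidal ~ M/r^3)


Ratio = (M1/r1^3) / (M2/r2^3) = (29.25/7.27^3) / (86.09/8.73^3) = 0.5883

0.5883


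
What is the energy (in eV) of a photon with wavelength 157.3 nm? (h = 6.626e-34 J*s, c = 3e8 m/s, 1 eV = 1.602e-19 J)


E = hc/lambda = 6.626e-34 * 3e8 / 1.573e-07 = 1.264e-18 J = 7.8883 eV

7.8883 eV


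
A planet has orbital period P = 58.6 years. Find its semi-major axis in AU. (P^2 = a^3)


a = P^(2/3) = 58.6^(2/3) = 15.0868

15.0868 AU


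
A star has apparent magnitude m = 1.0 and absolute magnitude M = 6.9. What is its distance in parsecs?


d = 10^((m - M + 5)/5) = 10^((1.0 - 6.9 + 5)/5) = 0.6607

0.6607 pc


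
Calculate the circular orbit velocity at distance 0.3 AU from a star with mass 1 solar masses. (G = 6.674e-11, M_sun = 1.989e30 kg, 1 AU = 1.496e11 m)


v = sqrt(GM/r) = sqrt(6.674e-11 * 1.989e+30 / 4.488e+10) = 54385.6181

54385.6181 m/s


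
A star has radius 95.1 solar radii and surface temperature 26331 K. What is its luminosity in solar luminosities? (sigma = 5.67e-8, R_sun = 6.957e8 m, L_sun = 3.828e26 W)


R = 95.1 * 6.957e8 m = 6.616107e+10 m. L = 4*pi*R^2*sigma*T^4 = 4*pi*(6.616107e+10)^2 * 5.67e-8 * 26331^4 = 1.499226934e+33 W. L/L_sun = 1.499226934e+33 / 3.828e26 = 3.916e+06

3.916e+06 L_sun


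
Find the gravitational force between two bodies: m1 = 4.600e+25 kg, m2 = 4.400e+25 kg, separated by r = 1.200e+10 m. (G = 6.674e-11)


F = G*m1*m2/r^2 = 6.674e-11 * 4.600e+25 * 4.400e+25 / (1.200e+10)^2 = 6.674e-11 * 2.024e+51 / 1.440e+20 = 9.381e+20

9.381e+20 N


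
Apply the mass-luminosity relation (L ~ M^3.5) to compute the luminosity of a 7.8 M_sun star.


L/L_sun = (M/M_sun)^3.5 = 7.8^3.5 = 1325.3516

1325.3516 L_sun


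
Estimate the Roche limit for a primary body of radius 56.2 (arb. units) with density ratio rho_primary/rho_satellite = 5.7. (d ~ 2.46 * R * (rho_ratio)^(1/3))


d_Roche = 2.46 * 56.2 * 5.7^(1/3) = 246.9618

246.9618


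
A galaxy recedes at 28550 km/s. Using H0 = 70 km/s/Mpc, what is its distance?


d = v / H0 = 28550 / 70 = 407.8571

407.8571 Mpc


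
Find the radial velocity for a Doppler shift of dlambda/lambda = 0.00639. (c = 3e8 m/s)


v = (dlambda/lambda) * c = 0.00639 * 3e8 = 1.917e+06

1.917e+06 m/s


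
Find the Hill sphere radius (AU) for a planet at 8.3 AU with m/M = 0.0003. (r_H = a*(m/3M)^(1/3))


r_H = a * (m/3M)^(1/3) = 8.3 * (0.0003/3)^(1/3) = 0.3853

0.3853 AU


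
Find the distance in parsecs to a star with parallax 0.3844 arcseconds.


d = 1/p = 1/0.3844 = 2.6015

2.6015 pc


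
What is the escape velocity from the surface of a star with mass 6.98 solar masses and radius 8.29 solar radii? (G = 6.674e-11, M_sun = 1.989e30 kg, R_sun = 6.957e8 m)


M = 6.98 * 1.989e30 kg = 1.388322e+31 kg; R = 8.29 * 6.957e8 m = 5.767353e+09 m. v_esc = sqrt(2GM/R) = sqrt(2 * 6.674e-11 * 1.388322e+31 / 5.767353e+09) = 566845.8023

566845.8023 m/s


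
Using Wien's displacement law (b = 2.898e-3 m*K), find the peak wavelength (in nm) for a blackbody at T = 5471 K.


lam_max = b / T = 2.898e-3 / 5471 = 5.297e-07 m = 529.7021 nm

529.7021 nm


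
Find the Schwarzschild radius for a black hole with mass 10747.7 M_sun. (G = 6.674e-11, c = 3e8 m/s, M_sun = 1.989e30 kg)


M = 10747.7 * 1.989e30 kg = 2.13771753e+34 kg. rs = 2GM/c^2 = 2 * 6.674e-11 * 2.13771753e+34 / (3e8)^2 = 3.170e+07

3.170e+07 m


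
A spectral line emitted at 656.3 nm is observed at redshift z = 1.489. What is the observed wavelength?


lam_obs = lam_emit * (1 + z) = 656.3 * (1 + 1.489) = 1633.5307

1633.5307 nm


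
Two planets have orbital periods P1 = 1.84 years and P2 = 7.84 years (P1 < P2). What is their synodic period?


1/P_syn = |1/P1 - 1/P2| = |1/1.84 - 1/7.84| => P_syn = 2.4043

2.4043 years


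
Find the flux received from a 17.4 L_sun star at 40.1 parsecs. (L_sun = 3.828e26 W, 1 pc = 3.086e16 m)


F = L / (4*pi*d^2) = 6.661e+27 / (4*pi*(1.237e+18)^2) = 3.461e-10

3.461e-10 W/m^2


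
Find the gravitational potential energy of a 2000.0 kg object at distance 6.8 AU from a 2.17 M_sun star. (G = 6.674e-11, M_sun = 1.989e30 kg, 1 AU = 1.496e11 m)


M = 2.17 * 1.989e30 kg = 4.31613e+30 kg; r = 6.8 AU * 1.496e11 m/AU = 1.01728e+12 m. U = -GM*m/r = -(6.674e-11 * 4.31613e+30 * 2000.0) / 1.01728e+12 = -5.663e+11

-5.663e+11 J


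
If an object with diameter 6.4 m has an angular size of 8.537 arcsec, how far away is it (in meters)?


D = size / theta_rad, theta_rad = 8.537 * pi/(180*3600) = 4.139e-05, D = 154632.1612

154632.1612 m


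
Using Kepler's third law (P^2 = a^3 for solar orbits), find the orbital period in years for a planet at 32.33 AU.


P = a^(3/2) = 32.33^1.5 = 183.8267

183.8267 years


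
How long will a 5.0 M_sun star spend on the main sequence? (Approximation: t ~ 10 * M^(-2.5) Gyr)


t = 10 * M^(-2.5) = 10 * 5.0^(-2.5) = 0.1789

0.1789 Gyr


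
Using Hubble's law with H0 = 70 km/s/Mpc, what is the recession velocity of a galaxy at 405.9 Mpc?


v = H0 * d = 70 * 405.9 = 28413.0

28413.0 km/s


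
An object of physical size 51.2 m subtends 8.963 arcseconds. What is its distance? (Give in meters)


D = size / theta_rad, theta_rad = 8.963 * pi/(180*3600) = 4.345e-05, D = 1.178e+06

1.178e+06 m


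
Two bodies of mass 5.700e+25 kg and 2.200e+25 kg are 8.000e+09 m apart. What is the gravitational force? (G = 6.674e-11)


F = G*m1*m2/r^2 = 6.674e-11 * 5.700e+25 * 2.200e+25 / (8.000e+09)^2 = 6.674e-11 * 1.254e+51 / 6.400e+19 = 1.308e+21

1.308e+21 N


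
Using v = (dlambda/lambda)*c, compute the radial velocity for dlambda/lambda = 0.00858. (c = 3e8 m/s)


v = (dlambda/lambda) * c = 0.00858 * 3e8 = 2.574e+06

2.574e+06 m/s


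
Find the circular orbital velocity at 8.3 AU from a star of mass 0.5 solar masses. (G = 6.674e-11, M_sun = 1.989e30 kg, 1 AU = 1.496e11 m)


v = sqrt(GM/r) = sqrt(6.674e-11 * 9.945e+29 / 1.242e+12) = 7311.2335

7311.2335 m/s


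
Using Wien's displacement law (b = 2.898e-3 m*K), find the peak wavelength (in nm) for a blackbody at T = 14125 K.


lam_max = b / T = 2.898e-3 / 14125 = 2.052e-07 m = 205.1681 nm

205.1681 nm


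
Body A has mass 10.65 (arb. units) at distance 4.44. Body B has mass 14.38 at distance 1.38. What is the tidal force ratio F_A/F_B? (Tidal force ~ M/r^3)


Ratio = (M1/r1^3) / (M2/r2^3) = (10.65/4.44^3) / (14.38/1.38^3) = 0.0222

0.0222


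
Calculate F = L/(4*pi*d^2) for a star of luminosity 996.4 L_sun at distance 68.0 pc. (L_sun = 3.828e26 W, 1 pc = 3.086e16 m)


F = L / (4*pi*d^2) = 3.814e+29 / (4*pi*(2.098e+18)^2) = 6.893e-09

6.893e-09 W/m^2


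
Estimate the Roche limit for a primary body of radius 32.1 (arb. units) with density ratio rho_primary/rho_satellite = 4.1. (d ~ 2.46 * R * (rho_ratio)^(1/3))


d_Roche = 2.46 * 32.1 * 4.1^(1/3) = 126.3867

126.3867


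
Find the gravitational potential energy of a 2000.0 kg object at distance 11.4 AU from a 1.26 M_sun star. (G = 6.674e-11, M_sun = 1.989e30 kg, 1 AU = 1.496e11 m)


M = 1.26 * 1.989e30 kg = 2.50614e+30 kg; r = 11.4 AU * 1.496e11 m/AU = 1.70544e+12 m. U = -GM*m/r = -(6.674e-11 * 2.50614e+30 * 2000.0) / 1.70544e+12 = -1.961e+11

-1.961e+11 J


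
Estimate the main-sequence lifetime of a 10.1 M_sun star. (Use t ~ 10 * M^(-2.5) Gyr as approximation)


t = 10 * M^(-2.5) = 10 * 10.1^(-2.5) = 0.0308

0.0308 Gyr


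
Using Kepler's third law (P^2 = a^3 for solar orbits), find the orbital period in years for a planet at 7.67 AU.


P = a^(3/2) = 7.67^1.5 = 21.2419

21.2419 years


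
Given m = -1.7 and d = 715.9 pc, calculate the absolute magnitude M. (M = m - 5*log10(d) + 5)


M = m - 5*log10(d) + 5 = -1.7 - 5*log10(715.9) + 5 = -10.9743

-10.9743


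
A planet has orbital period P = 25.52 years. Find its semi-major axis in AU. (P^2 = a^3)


a = P^(2/3) = 25.52^(2/3) = 8.668

8.668 AU
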